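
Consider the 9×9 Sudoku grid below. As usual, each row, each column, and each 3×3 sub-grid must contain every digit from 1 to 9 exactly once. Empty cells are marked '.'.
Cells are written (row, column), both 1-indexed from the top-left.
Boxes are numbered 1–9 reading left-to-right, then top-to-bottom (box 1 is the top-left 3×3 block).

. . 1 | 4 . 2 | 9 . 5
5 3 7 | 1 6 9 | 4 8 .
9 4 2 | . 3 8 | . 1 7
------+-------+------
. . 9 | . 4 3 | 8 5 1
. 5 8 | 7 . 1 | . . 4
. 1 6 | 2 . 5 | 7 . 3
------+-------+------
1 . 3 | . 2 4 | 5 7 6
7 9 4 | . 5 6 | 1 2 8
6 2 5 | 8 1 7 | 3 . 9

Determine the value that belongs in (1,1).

8

Row 1 already contains {1, 2, 4, 5, 9}.
Column 1 already contains {1, 5, 6, 7, 9}.
Its 3×3 block (box 1) already contains {1, 2, 3, 4, 5, 7, 9}.
The only value from 1–9 not eliminated is 8, so (1,1) = 8.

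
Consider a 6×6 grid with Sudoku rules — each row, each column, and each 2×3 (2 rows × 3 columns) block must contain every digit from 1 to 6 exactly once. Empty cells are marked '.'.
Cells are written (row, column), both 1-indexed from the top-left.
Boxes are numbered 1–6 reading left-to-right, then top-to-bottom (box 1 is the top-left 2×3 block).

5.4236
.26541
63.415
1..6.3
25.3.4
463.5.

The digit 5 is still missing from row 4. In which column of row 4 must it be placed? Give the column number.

Consider where 5 can go in row 4.
(4,2) is out (column 2 already has a 5).
(4,5) is out (column 5 already has a 5).
So the only cell in row 4 that can hold 5 is (4,3).
That is column 3.

3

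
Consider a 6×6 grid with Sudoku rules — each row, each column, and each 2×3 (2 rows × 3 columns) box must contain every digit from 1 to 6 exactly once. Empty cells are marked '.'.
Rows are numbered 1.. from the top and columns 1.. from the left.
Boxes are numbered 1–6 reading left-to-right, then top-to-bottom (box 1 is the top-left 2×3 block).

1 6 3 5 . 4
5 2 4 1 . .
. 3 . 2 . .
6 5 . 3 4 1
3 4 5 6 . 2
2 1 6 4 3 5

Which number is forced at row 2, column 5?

6

Row 2 already contains {1, 2, 4, 5}.
Column 5 already contains {3, 4}.
Its 2×3 block (box 2) already contains {1, 4, 5}.
The only value from 1–6 not eliminated is 6, so row 2, column 5 = 6.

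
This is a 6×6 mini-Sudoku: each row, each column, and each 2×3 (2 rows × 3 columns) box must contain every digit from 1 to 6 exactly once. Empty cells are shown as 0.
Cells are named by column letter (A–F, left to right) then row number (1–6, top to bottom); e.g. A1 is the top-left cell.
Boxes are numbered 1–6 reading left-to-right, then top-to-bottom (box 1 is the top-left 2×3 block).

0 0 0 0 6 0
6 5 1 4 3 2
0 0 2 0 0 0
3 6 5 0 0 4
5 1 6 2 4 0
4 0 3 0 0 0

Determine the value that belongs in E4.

Cell E4 itself could take any of {1, 2} by direct elimination.
Consider where 2 can go in row 4.
D4 is out (column D already has a 2).
So the only cell in row 4 that can hold 2 is E4.
Therefore E4 = 2.

2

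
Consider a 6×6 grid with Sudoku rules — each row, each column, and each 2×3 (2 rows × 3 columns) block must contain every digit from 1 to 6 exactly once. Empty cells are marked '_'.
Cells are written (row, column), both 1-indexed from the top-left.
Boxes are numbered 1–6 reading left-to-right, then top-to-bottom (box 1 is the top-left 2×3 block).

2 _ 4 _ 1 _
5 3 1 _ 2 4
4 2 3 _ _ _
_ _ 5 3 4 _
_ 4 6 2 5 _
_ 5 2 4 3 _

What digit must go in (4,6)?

Cell (4,6) itself could take any of {1, 2, 6} by direct elimination.
Consider where 2 can go in box 4.
(3,4) is out (row 3 already has a 2).
(3,5) is out (row 3 already has a 2).
(3,6) is out (row 3 already has a 2).
So the only cell in box 4 that can hold 2 is (4,6).
Therefore (4,6) = 2.

2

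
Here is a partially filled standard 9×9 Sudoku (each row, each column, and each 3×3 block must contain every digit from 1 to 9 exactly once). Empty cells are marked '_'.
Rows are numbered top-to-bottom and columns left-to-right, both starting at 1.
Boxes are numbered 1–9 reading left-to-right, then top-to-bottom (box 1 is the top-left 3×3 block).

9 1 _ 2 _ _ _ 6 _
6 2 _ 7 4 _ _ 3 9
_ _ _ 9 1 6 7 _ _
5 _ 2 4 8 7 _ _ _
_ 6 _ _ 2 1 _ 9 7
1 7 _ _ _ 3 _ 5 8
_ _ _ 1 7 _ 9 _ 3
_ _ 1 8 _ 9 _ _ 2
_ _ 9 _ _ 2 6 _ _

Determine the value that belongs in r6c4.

6

Row 6 already contains {1, 3, 5, 7, 8}.
Column 4 already contains {1, 2, 4, 7, 8, 9}.
Its 3×3 block (box 5) already contains {1, 2, 3, 4, 7, 8}.
The only value from 1–9 not eliminated is 6, so r6c4 = 6.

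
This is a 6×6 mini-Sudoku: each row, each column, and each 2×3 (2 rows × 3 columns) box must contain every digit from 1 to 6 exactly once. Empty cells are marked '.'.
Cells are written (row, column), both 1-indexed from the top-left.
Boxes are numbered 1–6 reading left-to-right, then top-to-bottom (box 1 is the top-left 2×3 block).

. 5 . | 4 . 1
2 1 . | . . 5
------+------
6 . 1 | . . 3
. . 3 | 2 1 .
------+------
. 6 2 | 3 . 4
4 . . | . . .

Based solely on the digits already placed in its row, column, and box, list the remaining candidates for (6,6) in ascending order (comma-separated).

2,6

Row 6 already contains {4}.
Column 6 already contains {1, 3, 4, 5}.
Its 2×3 block (box 6) already contains {3, 4}.
Removing those from 1–6 leaves {2, 6} as the candidates for (6,6).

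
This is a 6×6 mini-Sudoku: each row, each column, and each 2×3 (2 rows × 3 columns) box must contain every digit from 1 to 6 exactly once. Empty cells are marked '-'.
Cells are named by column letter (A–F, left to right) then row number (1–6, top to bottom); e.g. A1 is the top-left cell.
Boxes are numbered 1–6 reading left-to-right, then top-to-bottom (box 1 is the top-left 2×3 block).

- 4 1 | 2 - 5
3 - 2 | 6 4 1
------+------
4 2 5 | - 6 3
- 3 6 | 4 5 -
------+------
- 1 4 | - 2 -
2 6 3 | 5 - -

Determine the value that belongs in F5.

6

Row 5 already contains {1, 2, 4}.
Column F already contains {1, 3, 5}.
Its 2×3 block (box 6) already contains {2, 5}.
The only value from 1–6 not eliminated is 6, so F5 = 6.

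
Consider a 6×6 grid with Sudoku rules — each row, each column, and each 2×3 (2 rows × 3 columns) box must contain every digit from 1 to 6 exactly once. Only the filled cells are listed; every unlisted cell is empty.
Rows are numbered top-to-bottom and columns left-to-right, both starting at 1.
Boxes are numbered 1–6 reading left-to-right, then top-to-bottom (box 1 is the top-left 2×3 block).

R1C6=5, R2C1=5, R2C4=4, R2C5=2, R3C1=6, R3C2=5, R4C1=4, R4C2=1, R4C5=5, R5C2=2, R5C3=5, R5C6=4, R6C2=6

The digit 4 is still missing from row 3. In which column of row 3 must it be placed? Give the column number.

5

Consider where 4 can go in row 3.
R3C3 is out (box 3 already has a 4).
R3C4 is out (column 4 already has a 4).
R3C6 is out (column 6 already has a 4).
So the only cell in row 3 that can hold 4 is R3C5.
That is column 5.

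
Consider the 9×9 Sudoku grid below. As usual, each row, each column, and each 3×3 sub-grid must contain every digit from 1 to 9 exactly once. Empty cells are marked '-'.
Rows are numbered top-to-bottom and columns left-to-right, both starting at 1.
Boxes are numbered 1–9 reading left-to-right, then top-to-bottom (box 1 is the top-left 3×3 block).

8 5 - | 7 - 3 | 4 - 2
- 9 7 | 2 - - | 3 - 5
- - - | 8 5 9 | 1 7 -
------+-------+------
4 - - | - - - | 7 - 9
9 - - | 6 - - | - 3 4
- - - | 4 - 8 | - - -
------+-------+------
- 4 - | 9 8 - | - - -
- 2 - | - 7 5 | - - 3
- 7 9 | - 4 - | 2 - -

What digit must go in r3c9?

6

Row 3 already contains {1, 5, 7, 8, 9}.
Column 9 already contains {2, 3, 4, 5, 9}.
Its 3×3 block (box 3) already contains {1, 2, 3, 4, 5, 7}.
The only value from 1–9 not eliminated is 6, so r3c9 = 6.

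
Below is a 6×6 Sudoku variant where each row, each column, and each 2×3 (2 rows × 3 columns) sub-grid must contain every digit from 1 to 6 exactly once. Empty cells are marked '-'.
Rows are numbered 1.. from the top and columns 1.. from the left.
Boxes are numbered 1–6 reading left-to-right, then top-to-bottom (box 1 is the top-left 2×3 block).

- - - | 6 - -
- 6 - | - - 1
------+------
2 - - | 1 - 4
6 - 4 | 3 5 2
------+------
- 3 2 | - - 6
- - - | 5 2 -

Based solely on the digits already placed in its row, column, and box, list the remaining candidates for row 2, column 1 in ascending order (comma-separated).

3,4,5

Row 2 already contains {1, 6}.
Column 1 already contains {2, 6}.
Its 2×3 block (box 1) already contains {6}.
Removing those from 1–6 leaves {3, 4, 5} as the candidates for row 2, column 1.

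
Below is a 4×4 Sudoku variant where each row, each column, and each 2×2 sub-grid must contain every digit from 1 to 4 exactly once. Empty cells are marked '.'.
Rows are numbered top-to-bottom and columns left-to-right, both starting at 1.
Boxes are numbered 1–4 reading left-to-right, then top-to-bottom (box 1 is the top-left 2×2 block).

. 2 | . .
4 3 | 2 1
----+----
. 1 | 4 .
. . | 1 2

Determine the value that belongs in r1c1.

Row 1 already contains {2}.
Column 1 already contains {4}.
Its 2×2 block (box 1) already contains {2, 3, 4}.
The only value from 1–4 not eliminated is 1, so r1c1 = 1.

1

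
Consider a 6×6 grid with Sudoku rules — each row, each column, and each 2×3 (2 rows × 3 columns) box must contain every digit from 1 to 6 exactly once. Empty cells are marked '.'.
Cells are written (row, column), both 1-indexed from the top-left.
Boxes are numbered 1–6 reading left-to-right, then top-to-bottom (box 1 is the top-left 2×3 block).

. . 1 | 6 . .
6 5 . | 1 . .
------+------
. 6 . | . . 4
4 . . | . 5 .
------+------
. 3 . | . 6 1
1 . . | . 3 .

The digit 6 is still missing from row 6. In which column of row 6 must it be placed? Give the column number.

3

Consider where 6 can go in row 6.
(6,2) is out (column 2 already has a 6).
(6,4) is out (column 4 already has a 6).
(6,6) is out (box 6 already has a 6).
So the only cell in row 6 that can hold 6 is (6,3).
That is column 3.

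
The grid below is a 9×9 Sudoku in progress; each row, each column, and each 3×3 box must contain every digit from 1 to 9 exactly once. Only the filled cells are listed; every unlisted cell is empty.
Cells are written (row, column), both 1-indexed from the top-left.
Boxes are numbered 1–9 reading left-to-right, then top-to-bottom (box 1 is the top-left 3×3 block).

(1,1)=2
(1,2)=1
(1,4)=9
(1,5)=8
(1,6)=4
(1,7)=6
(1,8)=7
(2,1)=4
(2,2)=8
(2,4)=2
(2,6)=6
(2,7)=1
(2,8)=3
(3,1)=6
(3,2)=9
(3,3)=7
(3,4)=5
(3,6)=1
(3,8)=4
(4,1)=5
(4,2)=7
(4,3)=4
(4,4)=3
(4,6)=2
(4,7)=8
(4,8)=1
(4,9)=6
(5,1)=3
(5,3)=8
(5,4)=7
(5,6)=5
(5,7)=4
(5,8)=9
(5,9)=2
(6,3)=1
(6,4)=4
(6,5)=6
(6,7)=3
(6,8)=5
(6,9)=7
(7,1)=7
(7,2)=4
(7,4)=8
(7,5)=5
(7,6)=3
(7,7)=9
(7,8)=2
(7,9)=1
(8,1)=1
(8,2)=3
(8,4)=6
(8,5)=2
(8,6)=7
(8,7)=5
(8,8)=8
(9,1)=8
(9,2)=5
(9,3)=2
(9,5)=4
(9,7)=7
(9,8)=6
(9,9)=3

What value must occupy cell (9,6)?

Row 9 already contains {2, 3, 4, 5, 6, 7, 8}.
Column 6 already contains {1, 2, 3, 4, 5, 6, 7}.
Its 3×3 block (box 8) already contains {2, 3, 4, 5, 6, 7, 8}.
The only value from 1–9 not eliminated is 9, so (9,6) = 9.

9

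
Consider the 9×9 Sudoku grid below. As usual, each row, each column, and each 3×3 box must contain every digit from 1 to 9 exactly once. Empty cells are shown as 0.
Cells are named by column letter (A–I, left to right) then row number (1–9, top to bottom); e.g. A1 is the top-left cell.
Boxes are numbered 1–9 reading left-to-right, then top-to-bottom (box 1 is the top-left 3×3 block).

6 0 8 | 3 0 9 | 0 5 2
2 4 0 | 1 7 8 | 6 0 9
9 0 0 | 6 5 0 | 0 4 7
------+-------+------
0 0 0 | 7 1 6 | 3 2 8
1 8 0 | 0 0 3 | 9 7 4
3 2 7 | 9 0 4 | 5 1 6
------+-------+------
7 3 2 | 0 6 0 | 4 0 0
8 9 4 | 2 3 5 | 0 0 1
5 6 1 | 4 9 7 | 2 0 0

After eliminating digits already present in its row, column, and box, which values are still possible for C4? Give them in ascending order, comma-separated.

Row 4 already contains {1, 2, 3, 6, 7, 8}.
Column C already contains {1, 2, 4, 7, 8}.
Its 3×3 block (box 4) already contains {1, 2, 3, 7, 8}.
Removing those from 1–9 leaves {5, 9} as the candidates for C4.

5,9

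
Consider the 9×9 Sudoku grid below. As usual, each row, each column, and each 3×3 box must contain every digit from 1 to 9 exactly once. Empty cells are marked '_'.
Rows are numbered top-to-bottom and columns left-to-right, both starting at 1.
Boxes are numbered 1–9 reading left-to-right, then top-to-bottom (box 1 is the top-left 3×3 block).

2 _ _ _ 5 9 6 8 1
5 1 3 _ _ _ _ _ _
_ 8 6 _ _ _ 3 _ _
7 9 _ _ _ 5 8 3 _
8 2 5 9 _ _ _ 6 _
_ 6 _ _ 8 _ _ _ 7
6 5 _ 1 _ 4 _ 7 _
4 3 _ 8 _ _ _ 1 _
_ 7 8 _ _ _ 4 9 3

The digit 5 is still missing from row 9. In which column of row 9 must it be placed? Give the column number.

Consider where 5 can go in row 9.
r9c1 is out (column 1 already has a 5).
r9c5 is out (column 5 already has a 5).
r9c6 is out (column 6 already has a 5).
So the only cell in row 9 that can hold 5 is r9c4.
That is column 4.

4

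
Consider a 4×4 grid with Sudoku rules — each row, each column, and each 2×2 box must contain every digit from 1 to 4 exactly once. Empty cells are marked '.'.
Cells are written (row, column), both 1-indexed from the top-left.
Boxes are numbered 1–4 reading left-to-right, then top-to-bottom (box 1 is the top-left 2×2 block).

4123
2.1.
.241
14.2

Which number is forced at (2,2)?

3

Row 2 already contains {1, 2}.
Column 2 already contains {1, 2, 4}.
Its 2×2 block (box 1) already contains {1, 2, 4}.
The only value from 1–4 not eliminated is 3, so (2,2) = 3.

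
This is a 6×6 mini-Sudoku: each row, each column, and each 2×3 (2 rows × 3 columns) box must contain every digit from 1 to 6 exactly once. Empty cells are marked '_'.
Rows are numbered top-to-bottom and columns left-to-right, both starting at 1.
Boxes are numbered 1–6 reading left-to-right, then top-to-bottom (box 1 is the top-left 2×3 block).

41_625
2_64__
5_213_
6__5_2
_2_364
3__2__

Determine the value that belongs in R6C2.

6

Cell R6C2 itself could take any of {4, 5, 6} by direct elimination.
Consider where 6 can go in column 2.
R2C2 is out (row 2 already has a 6).
R3C2 is out (box 3 already has a 6).
R4C2 is out (row 4 already has a 6).
So the only cell in column 2 that can hold 6 is R6C2.
Therefore R6C2 = 6.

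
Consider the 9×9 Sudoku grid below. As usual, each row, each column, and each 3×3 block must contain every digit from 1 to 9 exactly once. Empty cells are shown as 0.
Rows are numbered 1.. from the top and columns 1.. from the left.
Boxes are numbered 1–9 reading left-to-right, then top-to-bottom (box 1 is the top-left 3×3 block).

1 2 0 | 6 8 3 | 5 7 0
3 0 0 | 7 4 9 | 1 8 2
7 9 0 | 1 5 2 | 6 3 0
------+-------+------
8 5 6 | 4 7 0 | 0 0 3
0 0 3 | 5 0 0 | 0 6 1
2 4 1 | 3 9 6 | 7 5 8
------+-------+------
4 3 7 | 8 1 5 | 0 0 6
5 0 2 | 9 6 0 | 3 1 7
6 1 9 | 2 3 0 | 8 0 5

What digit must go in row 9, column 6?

7

Cell row 9, column 6 itself could take any of {4, 7} by direct elimination.
Consider where 7 can go in row 9.
row 9, column 8 is out (column 8 already has a 7).
So the only cell in row 9 that can hold 7 is row 9, column 6.
Therefore row 9, column 6 = 7.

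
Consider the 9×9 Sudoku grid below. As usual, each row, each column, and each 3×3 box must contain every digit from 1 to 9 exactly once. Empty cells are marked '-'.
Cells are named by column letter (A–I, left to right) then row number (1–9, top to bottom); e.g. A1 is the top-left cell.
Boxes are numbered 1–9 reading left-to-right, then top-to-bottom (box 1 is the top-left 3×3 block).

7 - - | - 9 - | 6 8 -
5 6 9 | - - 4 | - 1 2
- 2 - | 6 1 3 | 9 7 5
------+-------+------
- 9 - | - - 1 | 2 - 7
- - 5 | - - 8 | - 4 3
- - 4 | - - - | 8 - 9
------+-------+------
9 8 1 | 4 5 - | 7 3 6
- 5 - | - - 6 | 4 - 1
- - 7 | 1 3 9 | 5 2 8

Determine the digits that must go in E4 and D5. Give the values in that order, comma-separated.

4,9

For E4:
  Consider where 4 can go in column E.
  E2 is out (row 2 already has a 4).
  E5 is out (row 5 already has a 4).
  E6 is out (row 6 already has a 4).
  E8 is out (row 8 already has a 4).
  So the only cell in column E that can hold 4 is E4.
  So E4 = 4.
For D5:
  Consider where 9 can go in row 5.
  A5 is out (column A already has a 9).
  B5 is out (column B already has a 9).
  E5 is out (column E already has a 9).
  G5 is out (column G already has a 9).
  So the only cell in row 5 that can hold 9 is D5.
  So D5 = 9.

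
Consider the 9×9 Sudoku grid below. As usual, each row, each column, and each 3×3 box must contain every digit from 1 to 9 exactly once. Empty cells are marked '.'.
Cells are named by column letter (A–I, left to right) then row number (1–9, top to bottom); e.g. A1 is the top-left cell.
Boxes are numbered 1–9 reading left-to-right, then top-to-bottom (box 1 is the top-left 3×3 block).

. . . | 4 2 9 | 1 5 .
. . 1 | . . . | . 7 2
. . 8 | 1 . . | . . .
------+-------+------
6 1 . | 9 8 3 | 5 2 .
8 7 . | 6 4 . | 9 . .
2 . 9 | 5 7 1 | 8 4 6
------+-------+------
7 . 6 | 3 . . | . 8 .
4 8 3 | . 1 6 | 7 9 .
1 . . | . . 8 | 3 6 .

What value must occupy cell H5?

1

Cell H5 itself could take any of {1, 3} by direct elimination.
Consider where 1 can go in column H.
H3 is out (row 3 already has a 1).
So the only cell in column H that can hold 1 is H5.
Therefore H5 = 1.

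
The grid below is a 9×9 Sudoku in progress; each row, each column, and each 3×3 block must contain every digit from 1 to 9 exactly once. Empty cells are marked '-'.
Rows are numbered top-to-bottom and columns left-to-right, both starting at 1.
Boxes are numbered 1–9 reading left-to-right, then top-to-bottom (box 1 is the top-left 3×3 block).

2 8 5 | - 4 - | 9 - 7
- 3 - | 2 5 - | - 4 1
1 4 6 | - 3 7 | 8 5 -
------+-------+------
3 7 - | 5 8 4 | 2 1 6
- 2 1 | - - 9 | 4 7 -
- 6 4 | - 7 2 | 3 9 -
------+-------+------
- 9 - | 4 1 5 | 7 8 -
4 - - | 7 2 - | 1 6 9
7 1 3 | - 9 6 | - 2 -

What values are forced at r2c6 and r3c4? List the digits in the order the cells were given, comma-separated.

8,9

For r2c6:
  Row 2 already contains {1, 2, 3, 4, 5}.
  Column 6 already contains {2, 4, 5, 6, 7, 9}.
  Its 3×3 block (box 2) already contains {2, 3, 4, 5, 7}.
  The only value from 1–9 not eliminated is 8, so r2c6 = 8.
For r3c4:
  Row 3 already contains {1, 3, 4, 5, 6, 7, 8}.
  Column 4 already contains {2, 4, 5, 7}.
  Its 3×3 block (box 2) already contains {2, 3, 4, 5, 7}.
  The only value from 1–9 not eliminated is 9, so r3c4 = 9.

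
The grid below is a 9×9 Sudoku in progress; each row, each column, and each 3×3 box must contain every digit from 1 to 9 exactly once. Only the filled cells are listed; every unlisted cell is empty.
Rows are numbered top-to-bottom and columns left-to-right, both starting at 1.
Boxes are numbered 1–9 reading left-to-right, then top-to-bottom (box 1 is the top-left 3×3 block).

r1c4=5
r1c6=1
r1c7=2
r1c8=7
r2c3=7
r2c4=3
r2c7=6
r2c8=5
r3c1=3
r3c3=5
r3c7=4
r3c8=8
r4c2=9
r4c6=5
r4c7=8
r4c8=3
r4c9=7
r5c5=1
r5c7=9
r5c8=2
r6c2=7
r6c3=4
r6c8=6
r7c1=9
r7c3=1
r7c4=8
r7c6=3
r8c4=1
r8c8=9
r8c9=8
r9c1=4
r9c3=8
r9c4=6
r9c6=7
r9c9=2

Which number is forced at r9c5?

Cell r9c5 itself could take any of {5, 9} by direct elimination.
Consider where 9 can go in box 8.
r7c5 is out (row 7 already has a 9).
r8c5 is out (row 8 already has a 9).
r8c6 is out (row 8 already has a 9).
So the only cell in box 8 that can hold 9 is r9c5.
Therefore r9c5 = 9.

9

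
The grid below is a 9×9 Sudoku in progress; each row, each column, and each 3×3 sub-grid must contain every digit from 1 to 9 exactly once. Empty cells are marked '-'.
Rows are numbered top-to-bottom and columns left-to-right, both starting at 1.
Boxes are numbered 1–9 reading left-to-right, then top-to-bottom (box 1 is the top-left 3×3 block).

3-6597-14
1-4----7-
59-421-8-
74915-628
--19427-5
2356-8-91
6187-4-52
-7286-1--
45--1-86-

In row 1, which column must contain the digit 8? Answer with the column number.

Consider where 8 can go in row 1.
r1c7 is out (column 7 already has a 8).
So the only cell in row 1 that can hold 8 is r1c2.
That is column 2.

2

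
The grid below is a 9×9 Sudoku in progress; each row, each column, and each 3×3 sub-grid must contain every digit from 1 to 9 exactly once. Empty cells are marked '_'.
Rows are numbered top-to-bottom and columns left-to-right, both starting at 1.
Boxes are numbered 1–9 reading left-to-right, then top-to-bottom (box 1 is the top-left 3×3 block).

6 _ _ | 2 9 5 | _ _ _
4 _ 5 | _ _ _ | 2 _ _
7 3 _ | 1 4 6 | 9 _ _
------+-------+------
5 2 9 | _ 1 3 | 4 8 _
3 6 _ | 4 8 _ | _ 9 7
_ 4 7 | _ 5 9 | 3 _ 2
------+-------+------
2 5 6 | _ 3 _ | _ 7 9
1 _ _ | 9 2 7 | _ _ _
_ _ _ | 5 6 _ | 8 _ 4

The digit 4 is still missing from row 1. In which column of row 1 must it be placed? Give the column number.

8

Consider where 4 can go in row 1.
r1c2 is out (column 2 already has a 4).
r1c3 is out (box 1 already has a 4).
r1c7 is out (column 7 already has a 4).
r1c9 is out (column 9 already has a 4).
So the only cell in row 1 that can hold 4 is r1c8.
That is column 8.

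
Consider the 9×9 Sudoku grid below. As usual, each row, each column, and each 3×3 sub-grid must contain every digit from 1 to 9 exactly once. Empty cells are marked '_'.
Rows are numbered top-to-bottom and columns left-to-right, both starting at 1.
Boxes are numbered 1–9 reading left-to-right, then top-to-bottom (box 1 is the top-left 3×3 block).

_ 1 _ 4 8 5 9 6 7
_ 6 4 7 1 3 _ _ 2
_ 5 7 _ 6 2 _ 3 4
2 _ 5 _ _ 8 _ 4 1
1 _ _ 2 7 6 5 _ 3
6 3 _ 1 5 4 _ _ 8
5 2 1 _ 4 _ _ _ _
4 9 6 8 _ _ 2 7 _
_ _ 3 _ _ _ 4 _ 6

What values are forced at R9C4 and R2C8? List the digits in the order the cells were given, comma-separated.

For R9C4:
  Consider where 5 can go in box 8.
  R7C4 is out (row 7 already has a 5). R7C6 is out (row 7 already has a 5). R8C5 is out (column 5 already has a 5). R8C6 is out (column 6 already has a 5). The remaining empty cells in box 8 are similarly blocked.
  So the only cell in box 8 that can hold 5 is R9C4.
  So R9C4 = 5.
For R2C8:
  Consider where 5 can go in row 2.
  R2C1 is out (column 1 already has a 5).
  R2C7 is out (column 7 already has a 5).
  So the only cell in row 2 that can hold 5 is R2C8.
  So R2C8 = 5.

5,5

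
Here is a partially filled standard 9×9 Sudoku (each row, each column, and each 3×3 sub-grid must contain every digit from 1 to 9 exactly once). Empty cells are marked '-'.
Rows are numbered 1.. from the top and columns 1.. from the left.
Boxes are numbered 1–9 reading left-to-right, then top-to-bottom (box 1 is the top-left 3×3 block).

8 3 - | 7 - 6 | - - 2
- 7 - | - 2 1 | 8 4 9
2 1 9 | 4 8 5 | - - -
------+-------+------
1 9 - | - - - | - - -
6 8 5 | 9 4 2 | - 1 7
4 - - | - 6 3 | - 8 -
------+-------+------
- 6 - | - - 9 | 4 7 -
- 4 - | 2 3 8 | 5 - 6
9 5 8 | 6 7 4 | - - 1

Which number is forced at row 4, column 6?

Row 4 already contains {1, 9}.
Column 6 already contains {1, 2, 3, 4, 5, 6, 8, 9}.
Its 3×3 block (box 5) already contains {2, 3, 4, 6, 9}.
The only value from 1–9 not eliminated is 7, so row 4, column 6 = 7.

7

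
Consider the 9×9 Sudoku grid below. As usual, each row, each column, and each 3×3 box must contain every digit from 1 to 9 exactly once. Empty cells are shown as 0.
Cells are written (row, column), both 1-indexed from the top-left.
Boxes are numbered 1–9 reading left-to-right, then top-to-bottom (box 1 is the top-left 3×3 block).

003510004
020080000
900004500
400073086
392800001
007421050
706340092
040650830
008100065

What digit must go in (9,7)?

4

Cell (9,7) itself could take any of {4, 7} by direct elimination.
Consider where 4 can go in box 9.
(7,7) is out (row 7 already has a 4).
(8,9) is out (row 8 already has a 4).
So the only cell in box 9 that can hold 4 is (9,7).
Therefore (9,7) = 4.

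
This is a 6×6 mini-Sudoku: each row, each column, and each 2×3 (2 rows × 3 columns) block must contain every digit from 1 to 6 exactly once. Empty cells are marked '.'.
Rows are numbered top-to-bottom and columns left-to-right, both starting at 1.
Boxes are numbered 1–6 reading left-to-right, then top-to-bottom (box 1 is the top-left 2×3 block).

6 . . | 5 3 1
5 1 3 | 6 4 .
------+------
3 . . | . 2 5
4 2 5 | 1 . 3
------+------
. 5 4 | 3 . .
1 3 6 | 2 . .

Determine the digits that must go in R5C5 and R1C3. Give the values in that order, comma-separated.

1,2

For R5C5:
  Consider where 1 can go in column 5.
  R4C5 is out (row 4 already has a 1).
  R6C5 is out (row 6 already has a 1).
  So the only cell in column 5 that can hold 1 is R5C5.
  So R5C5 = 1.
For R1C3:
  Row 1 already contains {1, 3, 5, 6}.
  Column 3 already contains {3, 4, 5, 6}.
  Its 2×3 block (box 1) already contains {1, 3, 5, 6}.
  The only value from 1–6 not eliminated is 2, so R1C3 = 2.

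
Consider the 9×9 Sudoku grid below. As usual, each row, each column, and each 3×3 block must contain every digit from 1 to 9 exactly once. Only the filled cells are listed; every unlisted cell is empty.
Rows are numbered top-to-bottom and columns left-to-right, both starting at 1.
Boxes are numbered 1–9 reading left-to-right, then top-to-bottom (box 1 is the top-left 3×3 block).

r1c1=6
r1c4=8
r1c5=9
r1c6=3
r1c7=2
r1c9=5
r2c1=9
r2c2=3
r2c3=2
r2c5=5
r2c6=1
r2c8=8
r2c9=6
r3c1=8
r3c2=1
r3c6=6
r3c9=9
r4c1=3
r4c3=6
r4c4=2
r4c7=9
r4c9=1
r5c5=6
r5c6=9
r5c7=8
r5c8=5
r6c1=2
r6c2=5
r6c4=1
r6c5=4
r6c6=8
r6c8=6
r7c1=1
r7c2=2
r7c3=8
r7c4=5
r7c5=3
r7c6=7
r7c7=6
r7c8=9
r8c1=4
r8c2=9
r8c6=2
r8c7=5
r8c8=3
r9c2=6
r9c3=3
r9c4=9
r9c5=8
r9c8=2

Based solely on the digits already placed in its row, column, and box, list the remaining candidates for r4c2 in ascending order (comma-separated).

Row 4 already contains {1, 2, 3, 6, 9}.
Column 2 already contains {1, 2, 3, 5, 6, 9}.
Its 3×3 block (box 4) already contains {2, 3, 5, 6}.
Removing those from 1–9 leaves {4, 7, 8} as the candidates for r4c2.

4,7,8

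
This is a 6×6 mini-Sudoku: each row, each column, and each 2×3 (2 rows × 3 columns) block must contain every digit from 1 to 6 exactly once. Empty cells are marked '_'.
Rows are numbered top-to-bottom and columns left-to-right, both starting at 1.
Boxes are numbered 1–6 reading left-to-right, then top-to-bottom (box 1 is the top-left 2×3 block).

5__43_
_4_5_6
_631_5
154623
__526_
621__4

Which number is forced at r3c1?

2

Row 3 already contains {1, 3, 5, 6}.
Column 1 already contains {1, 5, 6}.
Its 2×3 block (box 3) already contains {1, 3, 4, 5, 6}.
The only value from 1–6 not eliminated is 2, so r3c1 = 2.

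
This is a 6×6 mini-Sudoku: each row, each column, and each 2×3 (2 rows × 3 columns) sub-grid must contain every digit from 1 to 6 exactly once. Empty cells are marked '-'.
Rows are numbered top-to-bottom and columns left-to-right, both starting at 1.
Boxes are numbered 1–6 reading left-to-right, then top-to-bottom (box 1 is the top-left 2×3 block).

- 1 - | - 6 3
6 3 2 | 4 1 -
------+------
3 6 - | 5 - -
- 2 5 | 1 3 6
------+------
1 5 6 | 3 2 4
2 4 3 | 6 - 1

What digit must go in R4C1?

4

Row 4 already contains {1, 2, 3, 5, 6}.
Column 1 already contains {1, 2, 3, 6}.
Its 2×3 block (box 3) already contains {2, 3, 5, 6}.
The only value from 1–6 not eliminated is 4, so R4C1 = 4.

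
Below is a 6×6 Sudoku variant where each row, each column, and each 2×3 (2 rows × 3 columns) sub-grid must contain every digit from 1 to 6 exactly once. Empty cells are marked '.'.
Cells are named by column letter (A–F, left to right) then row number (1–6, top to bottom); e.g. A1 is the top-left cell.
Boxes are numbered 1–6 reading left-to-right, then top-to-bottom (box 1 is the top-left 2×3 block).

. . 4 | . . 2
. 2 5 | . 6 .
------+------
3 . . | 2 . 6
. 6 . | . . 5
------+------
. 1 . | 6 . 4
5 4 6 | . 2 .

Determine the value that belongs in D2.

4

Cell D2 itself could take any of {1, 3, 4} by direct elimination.
Consider where 4 can go in row 2.
A2 is out (box 1 already has a 4).
F2 is out (column F already has a 4).
So the only cell in row 2 that can hold 4 is D2.
Therefore D2 = 4.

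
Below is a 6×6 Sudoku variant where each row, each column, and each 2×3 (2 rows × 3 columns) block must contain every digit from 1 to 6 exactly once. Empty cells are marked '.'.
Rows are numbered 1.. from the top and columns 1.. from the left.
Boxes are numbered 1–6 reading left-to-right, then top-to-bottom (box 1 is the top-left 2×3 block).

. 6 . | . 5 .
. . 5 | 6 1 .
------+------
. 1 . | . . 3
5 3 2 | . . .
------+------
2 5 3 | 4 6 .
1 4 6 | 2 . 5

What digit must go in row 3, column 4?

Row 3 already contains {1, 3}.
Column 4 already contains {2, 4, 6}.
Its 2×3 block (box 4) already contains {3}.
The only value from 1–6 not eliminated is 5, so row 3, column 4 = 5.

5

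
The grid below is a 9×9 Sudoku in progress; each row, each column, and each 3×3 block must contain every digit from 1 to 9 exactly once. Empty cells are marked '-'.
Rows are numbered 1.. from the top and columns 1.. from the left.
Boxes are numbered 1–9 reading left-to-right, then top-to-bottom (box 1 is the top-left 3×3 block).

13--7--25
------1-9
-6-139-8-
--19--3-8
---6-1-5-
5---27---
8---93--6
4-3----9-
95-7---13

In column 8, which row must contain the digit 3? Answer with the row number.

2

Consider where 3 can go in column 8.
row 4, column 8 is out (row 4 already has a 3).
row 6, column 8 is out (box 6 already has a 3).
row 7, column 8 is out (row 7 already has a 3).
So the only cell in column 8 that can hold 3 is row 2, column 8.
That is row 2.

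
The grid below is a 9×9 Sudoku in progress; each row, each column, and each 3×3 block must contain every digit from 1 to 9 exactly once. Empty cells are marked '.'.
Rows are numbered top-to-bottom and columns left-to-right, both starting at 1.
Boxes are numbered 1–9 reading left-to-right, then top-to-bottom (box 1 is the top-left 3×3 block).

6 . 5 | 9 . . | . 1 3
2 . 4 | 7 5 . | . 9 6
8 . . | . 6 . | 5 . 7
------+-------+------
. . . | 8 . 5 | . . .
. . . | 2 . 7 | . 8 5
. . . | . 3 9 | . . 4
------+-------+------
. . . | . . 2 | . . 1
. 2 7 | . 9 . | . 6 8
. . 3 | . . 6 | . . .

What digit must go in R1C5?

2

Cell R1C5 itself could take any of {2, 4, 8} by direct elimination.
Consider where 2 can go in column 5.
R4C5 is out (box 5 already has a 2).
R5C5 is out (row 5 already has a 2).
R7C5 is out (row 7 already has a 2).
R9C5 is out (box 8 already has a 2).
So the only cell in column 5 that can hold 2 is R1C5.
Therefore R1C5 = 2.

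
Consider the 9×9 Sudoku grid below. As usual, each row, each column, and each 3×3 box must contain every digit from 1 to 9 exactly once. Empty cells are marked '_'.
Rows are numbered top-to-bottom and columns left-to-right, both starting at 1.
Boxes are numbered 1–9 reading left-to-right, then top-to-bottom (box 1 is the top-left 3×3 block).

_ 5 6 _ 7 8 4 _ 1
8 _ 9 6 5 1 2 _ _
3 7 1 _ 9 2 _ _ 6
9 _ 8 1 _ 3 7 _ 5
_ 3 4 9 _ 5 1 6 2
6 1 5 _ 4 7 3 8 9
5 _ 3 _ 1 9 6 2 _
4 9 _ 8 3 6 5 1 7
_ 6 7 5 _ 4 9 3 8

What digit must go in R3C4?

Row 3 already contains {1, 2, 3, 6, 7, 9}.
Column 4 already contains {1, 5, 6, 8, 9}.
Its 3×3 block (box 2) already contains {1, 2, 5, 6, 7, 8, 9}.
The only value from 1–9 not eliminated is 4, so R3C4 = 4.

4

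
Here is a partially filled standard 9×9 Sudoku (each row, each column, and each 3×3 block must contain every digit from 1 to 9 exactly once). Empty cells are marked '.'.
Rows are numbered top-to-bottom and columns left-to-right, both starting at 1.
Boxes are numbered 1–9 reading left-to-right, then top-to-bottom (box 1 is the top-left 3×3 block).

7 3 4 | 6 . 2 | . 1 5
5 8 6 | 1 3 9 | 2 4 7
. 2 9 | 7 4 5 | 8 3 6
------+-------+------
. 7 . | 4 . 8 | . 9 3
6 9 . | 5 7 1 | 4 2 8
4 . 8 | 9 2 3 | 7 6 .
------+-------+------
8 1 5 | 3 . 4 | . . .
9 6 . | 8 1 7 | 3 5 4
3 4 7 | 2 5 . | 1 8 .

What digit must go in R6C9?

Row 6 already contains {2, 3, 4, 6, 7, 8, 9}.
Column 9 already contains {3, 4, 5, 6, 7, 8}.
Its 3×3 block (box 6) already contains {2, 3, 4, 6, 7, 8, 9}.
The only value from 1–9 not eliminated is 1, so R6C9 = 1.

1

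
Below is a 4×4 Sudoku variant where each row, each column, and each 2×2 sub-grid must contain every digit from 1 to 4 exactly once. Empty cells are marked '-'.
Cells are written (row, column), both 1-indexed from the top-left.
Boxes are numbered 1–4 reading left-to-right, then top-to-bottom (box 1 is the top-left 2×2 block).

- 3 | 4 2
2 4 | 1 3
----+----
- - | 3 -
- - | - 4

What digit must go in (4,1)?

Cell (4,1) itself could take any of {1, 3} by direct elimination.
Consider where 3 can go in box 3.
(3,1) is out (row 3 already has a 3).
(3,2) is out (row 3 already has a 3).
(4,2) is out (column 2 already has a 3).
So the only cell in box 3 that can hold 3 is (4,1).
Therefore (4,1) = 3.

3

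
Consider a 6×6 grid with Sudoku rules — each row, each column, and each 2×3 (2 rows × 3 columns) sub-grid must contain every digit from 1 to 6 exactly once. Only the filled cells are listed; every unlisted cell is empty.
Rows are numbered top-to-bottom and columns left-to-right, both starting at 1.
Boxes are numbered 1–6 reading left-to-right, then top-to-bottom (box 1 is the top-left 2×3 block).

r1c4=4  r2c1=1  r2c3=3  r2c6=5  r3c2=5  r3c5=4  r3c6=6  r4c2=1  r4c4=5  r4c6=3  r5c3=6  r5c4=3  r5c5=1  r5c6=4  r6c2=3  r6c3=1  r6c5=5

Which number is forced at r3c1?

Cell r3c1 itself could take any of {2, 3} by direct elimination.
Consider where 3 can go in column 1.
r1c1 is out (box 1 already has a 3).
r4c1 is out (row 4 already has a 3).
r5c1 is out (row 5 already has a 3).
r6c1 is out (row 6 already has a 3).
So the only cell in column 1 that can hold 3 is r3c1.
Therefore r3c1 = 3.

3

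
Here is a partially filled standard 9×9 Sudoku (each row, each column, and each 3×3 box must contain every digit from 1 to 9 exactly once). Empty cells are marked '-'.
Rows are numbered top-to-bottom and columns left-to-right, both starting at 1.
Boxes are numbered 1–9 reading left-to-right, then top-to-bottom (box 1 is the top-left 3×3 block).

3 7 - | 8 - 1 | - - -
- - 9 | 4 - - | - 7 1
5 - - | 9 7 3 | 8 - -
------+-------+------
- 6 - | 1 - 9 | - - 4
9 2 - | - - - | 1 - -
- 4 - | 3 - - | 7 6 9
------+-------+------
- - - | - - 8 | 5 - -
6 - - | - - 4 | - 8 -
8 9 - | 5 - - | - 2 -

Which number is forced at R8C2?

Cell R8C2 itself could take any of {1, 3, 5} by direct elimination.
Consider where 5 can go in column 2.
R2C2 is out (box 1 already has a 5).
R3C2 is out (row 3 already has a 5).
R7C2 is out (row 7 already has a 5).
So the only cell in column 2 that can hold 5 is R8C2.
Therefore R8C2 = 5.

5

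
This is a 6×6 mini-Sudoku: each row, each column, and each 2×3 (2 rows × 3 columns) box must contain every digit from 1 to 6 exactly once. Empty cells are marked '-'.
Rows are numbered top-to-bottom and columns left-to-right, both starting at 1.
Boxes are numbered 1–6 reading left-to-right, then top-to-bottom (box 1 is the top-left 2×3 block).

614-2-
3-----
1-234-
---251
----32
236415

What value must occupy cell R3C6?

Row 3 already contains {1, 2, 3, 4}.
Column 6 already contains {1, 2, 5}.
Its 2×3 block (box 4) already contains {1, 2, 3, 4, 5}.
The only value from 1–6 not eliminated is 6, so R3C6 = 6.

6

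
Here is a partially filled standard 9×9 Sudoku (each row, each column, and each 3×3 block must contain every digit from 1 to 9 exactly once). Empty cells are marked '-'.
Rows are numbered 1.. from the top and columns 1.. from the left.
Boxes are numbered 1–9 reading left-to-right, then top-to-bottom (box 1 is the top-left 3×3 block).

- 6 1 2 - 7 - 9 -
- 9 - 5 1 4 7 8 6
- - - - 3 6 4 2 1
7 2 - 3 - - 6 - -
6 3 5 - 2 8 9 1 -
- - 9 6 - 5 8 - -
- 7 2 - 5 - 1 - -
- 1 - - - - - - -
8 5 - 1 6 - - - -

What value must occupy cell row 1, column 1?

Cell row 1, column 1 itself could take any of {3, 4, 5} by direct elimination.
Consider where 4 can go in row 1.
row 1, column 5 is out (box 2 already has a 4).
row 1, column 7 is out (column 7 already has a 4).
row 1, column 9 is out (box 3 already has a 4).
So the only cell in row 1 that can hold 4 is row 1, column 1.
Therefore row 1, column 1 = 4.

4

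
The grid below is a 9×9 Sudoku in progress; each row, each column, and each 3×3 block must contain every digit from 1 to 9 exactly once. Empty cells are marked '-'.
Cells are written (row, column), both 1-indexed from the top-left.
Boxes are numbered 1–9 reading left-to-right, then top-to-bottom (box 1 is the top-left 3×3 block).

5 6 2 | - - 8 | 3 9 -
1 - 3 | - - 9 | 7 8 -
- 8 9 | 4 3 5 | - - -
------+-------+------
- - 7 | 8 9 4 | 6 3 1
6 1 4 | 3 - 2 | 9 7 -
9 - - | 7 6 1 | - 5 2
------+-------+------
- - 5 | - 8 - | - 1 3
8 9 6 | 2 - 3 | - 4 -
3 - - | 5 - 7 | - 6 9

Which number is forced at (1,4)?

1

Row 1 already contains {2, 3, 5, 6, 8, 9}.
Column 4 already contains {2, 3, 4, 5, 7, 8}.
Its 3×3 block (box 2) already contains {3, 4, 5, 8, 9}.
The only value from 1–9 not eliminated is 1, so (1,4) = 1.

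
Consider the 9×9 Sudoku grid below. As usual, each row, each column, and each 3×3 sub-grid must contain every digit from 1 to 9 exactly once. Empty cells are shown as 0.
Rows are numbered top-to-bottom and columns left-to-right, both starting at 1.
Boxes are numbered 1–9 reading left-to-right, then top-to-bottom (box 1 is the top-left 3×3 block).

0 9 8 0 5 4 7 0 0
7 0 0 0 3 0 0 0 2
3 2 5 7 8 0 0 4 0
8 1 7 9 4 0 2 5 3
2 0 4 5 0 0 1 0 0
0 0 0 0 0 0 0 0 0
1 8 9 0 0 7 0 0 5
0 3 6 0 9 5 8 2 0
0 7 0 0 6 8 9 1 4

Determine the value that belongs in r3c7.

Row 3 already contains {2, 3, 4, 5, 7, 8}.
Column 7 already contains {1, 2, 7, 8, 9}.
Its 3×3 block (box 3) already contains {2, 4, 7}.
The only value from 1–9 not eliminated is 6, so r3c7 = 6.

6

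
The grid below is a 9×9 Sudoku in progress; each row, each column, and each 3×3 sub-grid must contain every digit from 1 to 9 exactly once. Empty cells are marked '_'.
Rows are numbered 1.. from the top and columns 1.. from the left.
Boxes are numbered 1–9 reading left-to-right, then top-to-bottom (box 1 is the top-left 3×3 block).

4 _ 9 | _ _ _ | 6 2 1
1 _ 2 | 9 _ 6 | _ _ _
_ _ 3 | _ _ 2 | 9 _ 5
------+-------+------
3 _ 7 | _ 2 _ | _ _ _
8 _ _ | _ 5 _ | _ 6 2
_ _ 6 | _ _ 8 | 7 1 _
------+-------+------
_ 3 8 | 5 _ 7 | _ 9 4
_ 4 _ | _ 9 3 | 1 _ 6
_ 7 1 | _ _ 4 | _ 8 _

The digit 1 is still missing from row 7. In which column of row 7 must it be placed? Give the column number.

Consider where 1 can go in row 7.
row 7, column 1 is out (column 1 already has a 1).
row 7, column 7 is out (column 7 already has a 1).
So the only cell in row 7 that can hold 1 is row 7, column 5.
That is column 5.

5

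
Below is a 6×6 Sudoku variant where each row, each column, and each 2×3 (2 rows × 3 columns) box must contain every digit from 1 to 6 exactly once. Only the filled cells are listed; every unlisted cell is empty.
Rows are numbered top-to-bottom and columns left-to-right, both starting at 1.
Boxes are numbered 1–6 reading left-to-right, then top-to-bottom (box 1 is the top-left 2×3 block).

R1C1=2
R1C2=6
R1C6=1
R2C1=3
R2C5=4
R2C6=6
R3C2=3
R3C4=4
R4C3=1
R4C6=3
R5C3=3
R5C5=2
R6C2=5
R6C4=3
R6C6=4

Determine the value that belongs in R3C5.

Cell R3C5 itself could take any of {1, 5, 6} by direct elimination.
Consider where 1 can go in box 4.
R3C6 is out (column 6 already has a 1).
R4C4 is out (row 4 already has a 1).
R4C5 is out (row 4 already has a 1).
So the only cell in box 4 that can hold 1 is R3C5.
Therefore R3C5 = 1.

1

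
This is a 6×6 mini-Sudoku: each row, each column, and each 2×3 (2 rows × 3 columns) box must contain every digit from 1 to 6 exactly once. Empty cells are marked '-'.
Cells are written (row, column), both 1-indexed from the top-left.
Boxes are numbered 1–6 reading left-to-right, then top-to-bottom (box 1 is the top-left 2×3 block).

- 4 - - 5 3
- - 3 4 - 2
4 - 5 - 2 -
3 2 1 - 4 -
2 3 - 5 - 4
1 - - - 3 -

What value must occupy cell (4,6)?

5

Cell (4,6) itself could take any of {5, 6} by direct elimination.
Consider where 5 can go in row 4.
(4,4) is out (column 4 already has a 5).
So the only cell in row 4 that can hold 5 is (4,6).
Therefore (4,6) = 5.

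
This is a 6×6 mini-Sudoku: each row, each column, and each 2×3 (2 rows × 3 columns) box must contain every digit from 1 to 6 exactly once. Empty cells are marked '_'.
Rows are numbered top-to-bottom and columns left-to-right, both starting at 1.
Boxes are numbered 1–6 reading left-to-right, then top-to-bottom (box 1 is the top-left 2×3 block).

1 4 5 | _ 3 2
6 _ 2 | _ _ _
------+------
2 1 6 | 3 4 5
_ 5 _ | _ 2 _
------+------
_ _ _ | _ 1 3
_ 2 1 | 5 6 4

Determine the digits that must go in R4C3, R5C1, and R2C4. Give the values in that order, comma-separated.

For R4C3:
  Consider where 3 can go in column 3.
  R5C3 is out (row 5 already has a 3).
  So the only cell in column 3 that can hold 3 is R4C3.
  So R4C3 = 3.
For R5C1:
  Consider where 5 can go in box 5.
  R5C2 is out (column 2 already has a 5).
  R5C3 is out (column 3 already has a 5).
  R6C1 is out (row 6 already has a 5).
  So the only cell in box 5 that can hold 5 is R5C1.
  So R5C1 = 5.
For R2C4:
  Consider where 4 can go in row 2.
  R2C2 is out (column 2 already has a 4).
  R2C5 is out (column 5 already has a 4).
  R2C6 is out (column 6 already has a 4).
  So the only cell in row 2 that can hold 4 is R2C4.
  So R2C4 = 4.

3,5,4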